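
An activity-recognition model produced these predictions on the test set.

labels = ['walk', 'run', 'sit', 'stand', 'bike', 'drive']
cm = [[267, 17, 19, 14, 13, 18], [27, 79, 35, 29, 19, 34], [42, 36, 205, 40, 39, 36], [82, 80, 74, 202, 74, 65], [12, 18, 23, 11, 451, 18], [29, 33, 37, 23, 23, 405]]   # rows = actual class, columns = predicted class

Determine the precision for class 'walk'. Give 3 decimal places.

One-vs-rest for 'walk': TP = diagonal; FP = other classes predicted 'walk'; FN = 'walk' predicted as other.
precision = TP/(TP+FP).
walk: TP=267, FP=27+42+82+12+29=192 → 267/459 = 0.5817

0.582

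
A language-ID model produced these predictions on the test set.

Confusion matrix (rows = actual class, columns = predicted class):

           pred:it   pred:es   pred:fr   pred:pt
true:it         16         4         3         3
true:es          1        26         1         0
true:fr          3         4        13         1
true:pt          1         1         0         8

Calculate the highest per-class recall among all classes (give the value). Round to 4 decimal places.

Per-class recall (TP/(TP+FN)):
  it: TP=16, FN=4+3+3=10 → 16/26 = 0.61538
  es: TP=26, FN=1+1+0=2 → 26/28 = 0.92857
  fr: TP=13, FN=3+4+1=8 → 13/21 = 0.61905
  pt: TP=8, FN=1+1+0=2 → 8/10 = 0.80000
Highest is class 'es' with recall = 0.9286.

0.9286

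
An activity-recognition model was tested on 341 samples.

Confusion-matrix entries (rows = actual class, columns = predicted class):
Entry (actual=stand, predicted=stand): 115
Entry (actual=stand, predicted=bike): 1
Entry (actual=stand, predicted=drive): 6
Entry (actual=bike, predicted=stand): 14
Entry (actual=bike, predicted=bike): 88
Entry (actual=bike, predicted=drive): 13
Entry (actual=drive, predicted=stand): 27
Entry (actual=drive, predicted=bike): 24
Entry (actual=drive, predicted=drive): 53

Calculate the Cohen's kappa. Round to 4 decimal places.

Observed agreement pₒ = trace/N = 256/341 = 0.75073
Expected agreement pₑ = Σ (rowᵢ·colᵢ)/N² = (122·156 + 115·113 + 104·72)/341² = 0.33982
κ = (pₒ − pₑ)/(1 − pₑ) = (0.75073 − 0.33982)/(1 − 0.33982) = 0.6224

0.6224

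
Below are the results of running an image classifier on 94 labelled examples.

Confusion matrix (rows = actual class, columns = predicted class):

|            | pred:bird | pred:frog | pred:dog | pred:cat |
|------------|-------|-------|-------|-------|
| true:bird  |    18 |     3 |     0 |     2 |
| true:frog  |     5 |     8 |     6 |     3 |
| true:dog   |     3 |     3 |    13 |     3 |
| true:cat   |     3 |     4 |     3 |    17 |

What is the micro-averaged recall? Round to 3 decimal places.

Micro-averaging pools counts across classes: ΣTP=56, ΣFP=38, ΣFN=38.
Micro-recall = TP/(TP+FN) on pooled counts = 0.596 (equals overall accuracy in single-label multiclass).

0.596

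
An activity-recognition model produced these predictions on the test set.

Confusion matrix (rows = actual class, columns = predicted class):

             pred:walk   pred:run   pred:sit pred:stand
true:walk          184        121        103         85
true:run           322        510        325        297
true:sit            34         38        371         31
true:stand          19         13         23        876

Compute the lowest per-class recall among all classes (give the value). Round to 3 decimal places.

0.351

Per-class recall (TP/(TP+FN)):
  walk: TP=184, FN=121+103+85=309 → 184/493 = 0.3732
  run: TP=510, FN=322+325+297=944 → 510/1454 = 0.3508
  sit: TP=371, FN=34+38+31=103 → 371/474 = 0.7827
  stand: TP=876, FN=19+13+23=55 → 876/931 = 0.9409
Lowest is class 'run' with recall = 0.351.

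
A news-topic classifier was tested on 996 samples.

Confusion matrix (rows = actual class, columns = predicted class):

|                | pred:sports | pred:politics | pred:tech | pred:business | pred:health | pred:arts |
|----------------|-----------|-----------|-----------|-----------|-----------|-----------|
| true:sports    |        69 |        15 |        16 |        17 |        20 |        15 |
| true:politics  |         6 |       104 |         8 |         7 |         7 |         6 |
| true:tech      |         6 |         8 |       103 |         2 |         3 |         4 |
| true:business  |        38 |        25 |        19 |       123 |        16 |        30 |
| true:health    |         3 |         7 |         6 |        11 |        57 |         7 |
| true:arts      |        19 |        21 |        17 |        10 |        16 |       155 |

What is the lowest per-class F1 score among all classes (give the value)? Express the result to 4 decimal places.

Per-class F1 score (2·TP/(2·TP+FP+FN)):
  sports: TP=69, FP=6+6+38+3+19=72, FN=15+16+17+20+15=83 → 138/293 = 0.47099
  politics: TP=104, FP=15+8+25+7+21=76, FN=6+8+7+7+6=34 → 208/318 = 0.65409
  tech: TP=103, FP=16+8+19+6+17=66, FN=6+8+2+3+4=23 → 206/295 = 0.69831
  business: TP=123, FP=17+7+2+11+10=47, FN=38+25+19+16+30=128 → 246/421 = 0.58432
  health: TP=57, FP=20+7+3+16+16=62, FN=3+7+6+11+7=34 → 114/210 = 0.54286
  arts: TP=155, FP=15+6+4+30+7=62, FN=19+21+17+10+16=83 → 310/455 = 0.68132
Lowest is class 'sports' with F1 score = 0.4710.

0.4710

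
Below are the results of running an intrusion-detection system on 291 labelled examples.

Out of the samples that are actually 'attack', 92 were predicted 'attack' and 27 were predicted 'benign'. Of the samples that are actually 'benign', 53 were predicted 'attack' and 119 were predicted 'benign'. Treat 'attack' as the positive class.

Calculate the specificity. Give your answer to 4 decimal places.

Specificity = TN/(TN+FP) = 119/(119+53) = 0.6919

0.6919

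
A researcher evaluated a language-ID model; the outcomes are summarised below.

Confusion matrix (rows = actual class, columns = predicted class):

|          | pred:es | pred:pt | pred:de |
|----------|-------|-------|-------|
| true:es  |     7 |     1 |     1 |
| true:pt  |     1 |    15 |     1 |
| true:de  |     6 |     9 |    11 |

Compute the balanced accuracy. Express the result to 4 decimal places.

0.6944

Balanced accuracy = mean of per-class recall.
  es: recall = 7/9 = 0.77778
  pt: recall = 15/17 = 0.88235
  de: recall = 11/26 = 0.42308
Mean = (0.77778 + 0.88235 + 0.42308) / 3 = 0.6944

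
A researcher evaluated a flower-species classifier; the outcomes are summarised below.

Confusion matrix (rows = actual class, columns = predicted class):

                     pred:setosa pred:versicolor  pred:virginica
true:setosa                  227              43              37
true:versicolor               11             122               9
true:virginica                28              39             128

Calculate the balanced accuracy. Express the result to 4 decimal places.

0.7517

Balanced accuracy = mean of per-class recall.
  setosa: recall = 227/307 = 0.73941
  versicolor: recall = 122/142 = 0.85915
  virginica: recall = 128/195 = 0.65641
Mean = (0.73941 + 0.85915 + 0.65641) / 3 = 0.7517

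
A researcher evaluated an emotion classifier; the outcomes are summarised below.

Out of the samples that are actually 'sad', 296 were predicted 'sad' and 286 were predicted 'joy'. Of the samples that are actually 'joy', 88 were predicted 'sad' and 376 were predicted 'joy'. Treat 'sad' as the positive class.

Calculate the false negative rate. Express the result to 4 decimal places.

FNR = FN/(FN+TP) = 286/(286+296) = 0.4914

0.4914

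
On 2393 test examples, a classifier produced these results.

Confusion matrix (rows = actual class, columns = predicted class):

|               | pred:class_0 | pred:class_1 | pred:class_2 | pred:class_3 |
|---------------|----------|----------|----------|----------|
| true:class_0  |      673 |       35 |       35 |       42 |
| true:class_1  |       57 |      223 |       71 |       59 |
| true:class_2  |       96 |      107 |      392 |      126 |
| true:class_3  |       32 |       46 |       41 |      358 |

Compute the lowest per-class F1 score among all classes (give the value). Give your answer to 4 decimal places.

Per-class F1 score (2·TP/(2·TP+FP+FN)):
  class_0: TP=673, FP=57+96+32=185, FN=35+35+42=112 → 1346/1643 = 0.81923
  class_1: TP=223, FP=35+107+46=188, FN=57+71+59=187 → 446/821 = 0.54324
  class_2: TP=392, FP=35+71+41=147, FN=96+107+126=329 → 784/1260 = 0.62222
  class_3: TP=358, FP=42+59+126=227, FN=32+46+41=119 → 716/1062 = 0.67420
Lowest is class 'class_1' with F1 score = 0.5432.

0.5432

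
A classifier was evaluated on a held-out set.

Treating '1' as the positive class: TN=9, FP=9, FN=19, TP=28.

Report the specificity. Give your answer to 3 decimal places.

0.500

Specificity = TN/(TN+FP) = 9/(9+9) = 0.500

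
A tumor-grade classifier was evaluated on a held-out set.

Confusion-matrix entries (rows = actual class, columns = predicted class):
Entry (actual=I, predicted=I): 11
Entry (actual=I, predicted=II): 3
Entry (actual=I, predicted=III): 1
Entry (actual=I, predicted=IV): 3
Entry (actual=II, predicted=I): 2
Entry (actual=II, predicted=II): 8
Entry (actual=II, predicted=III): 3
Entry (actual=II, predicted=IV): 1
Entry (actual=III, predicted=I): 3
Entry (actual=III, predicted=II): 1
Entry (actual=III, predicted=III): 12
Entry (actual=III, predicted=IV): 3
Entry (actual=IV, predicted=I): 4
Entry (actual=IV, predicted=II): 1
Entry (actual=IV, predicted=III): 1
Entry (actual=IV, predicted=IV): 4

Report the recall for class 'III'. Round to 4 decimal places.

One-vs-rest for 'III': TP = diagonal; FP = other classes predicted 'III'; FN = 'III' predicted as other.
recall = TP/(TP+FN).
III: TP=12, FN=3+1+3=7 → 12/19 = 0.63158

0.6316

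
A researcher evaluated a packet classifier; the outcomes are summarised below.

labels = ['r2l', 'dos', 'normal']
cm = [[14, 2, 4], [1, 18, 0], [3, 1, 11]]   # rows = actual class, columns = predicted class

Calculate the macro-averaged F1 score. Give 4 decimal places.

Per-class F1 score (2·TP/(2·TP+FP+FN)):
  r2l: TP=14, FP=1+3=4, FN=2+4=6 → 28/38 = 0.73684
  dos: TP=18, FP=2+1=3, FN=1+0=1 → 36/40 = 0.90000
  normal: TP=11, FP=4+0=4, FN=3+1=4 → 22/30 = 0.73333
Macro-F1 score = mean = (0.73684 + 0.90000 + 0.73333) / 3 = 0.7901

0.7901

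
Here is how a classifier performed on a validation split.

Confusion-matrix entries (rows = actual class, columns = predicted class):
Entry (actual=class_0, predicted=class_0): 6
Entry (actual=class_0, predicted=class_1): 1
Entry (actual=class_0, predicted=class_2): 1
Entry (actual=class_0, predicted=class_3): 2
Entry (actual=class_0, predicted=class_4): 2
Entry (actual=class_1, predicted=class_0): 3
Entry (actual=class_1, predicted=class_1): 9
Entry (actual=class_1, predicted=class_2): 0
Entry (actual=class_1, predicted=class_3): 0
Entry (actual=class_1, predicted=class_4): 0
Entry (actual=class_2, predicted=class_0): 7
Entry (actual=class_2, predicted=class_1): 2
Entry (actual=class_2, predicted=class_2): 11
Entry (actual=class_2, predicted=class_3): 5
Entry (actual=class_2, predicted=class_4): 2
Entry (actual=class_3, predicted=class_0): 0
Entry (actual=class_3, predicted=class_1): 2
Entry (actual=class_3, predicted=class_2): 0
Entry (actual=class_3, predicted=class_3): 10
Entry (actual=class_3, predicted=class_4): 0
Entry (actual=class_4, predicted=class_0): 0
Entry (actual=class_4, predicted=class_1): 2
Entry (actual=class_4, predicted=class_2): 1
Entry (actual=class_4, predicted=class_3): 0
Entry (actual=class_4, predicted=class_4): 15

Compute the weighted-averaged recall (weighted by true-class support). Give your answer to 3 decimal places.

Per-class recall (TP/(TP+FN)):
  class_0: TP=6, FN=1+1+2+2=6 → 6/12 = 0.5000
  class_1: TP=9, FN=3+0+0+0=3 → 9/12 = 0.7500
  class_2: TP=11, FN=7+2+5+2=16 → 11/27 = 0.4074
  class_3: TP=10, FN=0+2+0+0=2 → 10/12 = 0.8333
  class_4: TP=15, FN=0+2+1+0=3 → 15/18 = 0.8333
Weighted-recall = Σ (supportᵢ/N)·recallᵢ with N=81: (12/81)·0.5000 + (12/81)·0.7500 + (27/81)·0.4074 + (12/81)·0.8333 + (18/81)·0.8333 = 0.630

0.630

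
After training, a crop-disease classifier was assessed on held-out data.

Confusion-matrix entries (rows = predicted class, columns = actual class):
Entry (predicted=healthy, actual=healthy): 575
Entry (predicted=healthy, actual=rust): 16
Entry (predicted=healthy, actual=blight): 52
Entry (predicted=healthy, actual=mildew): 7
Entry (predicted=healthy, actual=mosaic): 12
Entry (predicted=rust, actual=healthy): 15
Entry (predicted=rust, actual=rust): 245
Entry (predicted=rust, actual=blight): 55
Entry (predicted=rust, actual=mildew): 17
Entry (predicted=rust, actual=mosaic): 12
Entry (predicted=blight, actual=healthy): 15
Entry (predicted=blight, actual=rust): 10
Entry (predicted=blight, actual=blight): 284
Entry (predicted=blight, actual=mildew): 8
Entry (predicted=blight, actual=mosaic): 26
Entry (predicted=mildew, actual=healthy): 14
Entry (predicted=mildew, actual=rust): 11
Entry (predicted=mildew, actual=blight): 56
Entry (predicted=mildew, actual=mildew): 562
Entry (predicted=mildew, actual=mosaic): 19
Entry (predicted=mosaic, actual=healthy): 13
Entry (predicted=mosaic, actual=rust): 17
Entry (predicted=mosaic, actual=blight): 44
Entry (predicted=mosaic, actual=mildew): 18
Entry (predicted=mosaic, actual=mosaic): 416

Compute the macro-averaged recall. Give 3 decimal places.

Per-class recall (TP/(TP+FN)):
  healthy: TP=575, FN=15+15+14+13=57 → 575/632 = 0.9098
  rust: TP=245, FN=16+10+11+17=54 → 245/299 = 0.8194
  blight: TP=284, FN=52+55+56+44=207 → 284/491 = 0.5784
  mildew: TP=562, FN=7+17+8+18=50 → 562/612 = 0.9183
  mosaic: TP=416, FN=12+12+26+19=69 → 416/485 = 0.8577
Macro-recall = mean = (0.9098 + 0.8194 + 0.5784 + 0.9183 + 0.8577) / 5 = 0.817

0.817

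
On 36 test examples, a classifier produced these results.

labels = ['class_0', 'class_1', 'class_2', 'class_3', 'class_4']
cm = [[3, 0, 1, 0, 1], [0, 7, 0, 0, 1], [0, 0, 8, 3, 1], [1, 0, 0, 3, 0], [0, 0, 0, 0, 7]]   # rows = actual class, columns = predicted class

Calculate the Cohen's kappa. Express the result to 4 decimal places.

0.7171

Observed agreement pₒ = trace/N = 28/36 = 0.77778
Expected agreement pₑ = Σ (rowᵢ·colᵢ)/N² = (5·4 + 8·7 + 12·9 + 4·6 + 7·10)/36² = 0.21451
κ = (pₒ − pₑ)/(1 − pₑ) = (0.77778 − 0.21451)/(1 − 0.21451) = 0.7171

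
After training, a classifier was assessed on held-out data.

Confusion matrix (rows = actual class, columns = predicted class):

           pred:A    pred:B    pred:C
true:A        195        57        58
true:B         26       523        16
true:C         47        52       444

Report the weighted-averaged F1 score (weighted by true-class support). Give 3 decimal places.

Per-class F1 score (2·TP/(2·TP+FP+FN)):
  A: TP=195, FP=26+47=73, FN=57+58=115 → 390/578 = 0.6747
  B: TP=523, FP=57+52=109, FN=26+16=42 → 1046/1197 = 0.8739
  C: TP=444, FP=58+16=74, FN=47+52=99 → 888/1061 = 0.8369
Weighted-F1 score = Σ (supportᵢ/N)·F1 scoreᵢ with N=1418: (310/1418)·0.6747 + (565/1418)·0.8739 + (543/1418)·0.8369 = 0.816

0.816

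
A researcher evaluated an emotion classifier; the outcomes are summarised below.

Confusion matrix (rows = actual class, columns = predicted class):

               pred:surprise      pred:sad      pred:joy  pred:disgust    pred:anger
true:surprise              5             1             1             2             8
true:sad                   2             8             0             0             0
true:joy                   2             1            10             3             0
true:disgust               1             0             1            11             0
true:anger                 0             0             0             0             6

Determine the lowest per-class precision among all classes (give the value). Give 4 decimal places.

Per-class precision (TP/(TP+FP)):
  surprise: TP=5, FP=2+2+1+0=5 → 5/10 = 0.50000
  sad: TP=8, FP=1+1+0+0=2 → 8/10 = 0.80000
  joy: TP=10, FP=1+0+1+0=2 → 10/12 = 0.83333
  disgust: TP=11, FP=2+0+3+0=5 → 11/16 = 0.68750
  anger: TP=6, FP=8+0+0+0=8 → 6/14 = 0.42857
Lowest is class 'anger' with precision = 0.4286.

0.4286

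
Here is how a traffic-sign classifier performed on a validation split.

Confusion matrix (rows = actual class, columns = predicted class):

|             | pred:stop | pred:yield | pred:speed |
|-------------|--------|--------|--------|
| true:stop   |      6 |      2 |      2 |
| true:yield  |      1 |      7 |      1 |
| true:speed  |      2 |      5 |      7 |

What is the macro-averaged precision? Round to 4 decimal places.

0.6222

Per-class precision (TP/(TP+FP)):
  stop: TP=6, FP=1+2=3 → 6/9 = 0.66667
  yield: TP=7, FP=2+5=7 → 7/14 = 0.50000
  speed: TP=7, FP=2+1=3 → 7/10 = 0.70000
Macro-precision = mean = (0.66667 + 0.50000 + 0.70000) / 3 = 0.6222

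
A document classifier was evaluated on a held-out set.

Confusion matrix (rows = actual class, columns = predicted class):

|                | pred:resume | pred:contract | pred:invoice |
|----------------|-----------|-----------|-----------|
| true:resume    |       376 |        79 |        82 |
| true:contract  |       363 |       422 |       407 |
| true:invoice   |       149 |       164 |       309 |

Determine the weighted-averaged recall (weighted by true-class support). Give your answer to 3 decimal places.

0.471

Per-class recall (TP/(TP+FN)):
  resume: TP=376, FN=79+82=161 → 376/537 = 0.7002
  contract: TP=422, FN=363+407=770 → 422/1192 = 0.3540
  invoice: TP=309, FN=149+164=313 → 309/622 = 0.4968
Weighted-recall = Σ (supportᵢ/N)·recallᵢ with N=2351: (537/2351)·0.7002 + (1192/2351)·0.3540 + (622/2351)·0.4968 = 0.471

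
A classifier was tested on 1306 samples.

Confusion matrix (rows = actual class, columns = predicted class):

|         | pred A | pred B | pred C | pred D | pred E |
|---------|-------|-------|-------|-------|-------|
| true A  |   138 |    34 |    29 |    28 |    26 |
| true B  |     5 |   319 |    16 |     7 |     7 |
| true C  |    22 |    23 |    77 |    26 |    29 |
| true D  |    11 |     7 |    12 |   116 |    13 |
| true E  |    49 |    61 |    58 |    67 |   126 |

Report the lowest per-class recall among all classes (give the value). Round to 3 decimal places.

0.349

Per-class recall (TP/(TP+FN)):
  A: TP=138, FN=34+29+28+26=117 → 138/255 = 0.5412
  B: TP=319, FN=5+16+7+7=35 → 319/354 = 0.9011
  C: TP=77, FN=22+23+26+29=100 → 77/177 = 0.4350
  D: TP=116, FN=11+7+12+13=43 → 116/159 = 0.7296
  E: TP=126, FN=49+61+58+67=235 → 126/361 = 0.3490
Lowest is class 'E' with recall = 0.349.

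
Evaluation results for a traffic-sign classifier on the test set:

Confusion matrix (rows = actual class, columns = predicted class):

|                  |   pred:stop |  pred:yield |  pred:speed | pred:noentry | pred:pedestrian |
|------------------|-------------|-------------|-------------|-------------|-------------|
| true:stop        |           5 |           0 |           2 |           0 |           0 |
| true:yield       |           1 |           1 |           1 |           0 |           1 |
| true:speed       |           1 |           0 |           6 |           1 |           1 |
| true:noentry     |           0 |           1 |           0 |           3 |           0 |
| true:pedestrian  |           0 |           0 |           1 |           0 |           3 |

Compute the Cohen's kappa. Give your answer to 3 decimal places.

0.534

Observed agreement pₒ = trace/N = 18/28 = 0.6429
Expected agreement pₑ = Σ (rowᵢ·colᵢ)/N² = (7·7 + 4·2 + 9·10 + 4·4 + 4·5)/28² = 0.2334
κ = (pₒ − pₑ)/(1 − pₑ) = (0.6429 − 0.2334)/(1 − 0.2334) = 0.534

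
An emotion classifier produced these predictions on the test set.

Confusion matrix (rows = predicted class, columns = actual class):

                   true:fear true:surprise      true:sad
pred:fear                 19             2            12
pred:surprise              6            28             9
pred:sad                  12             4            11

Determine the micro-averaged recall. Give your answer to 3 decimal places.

Micro-averaging pools counts across classes: ΣTP=58, ΣFP=45, ΣFN=45.
Micro-recall = TP/(TP+FN) on pooled counts = 0.563 (equals overall accuracy in single-label multiclass).

0.563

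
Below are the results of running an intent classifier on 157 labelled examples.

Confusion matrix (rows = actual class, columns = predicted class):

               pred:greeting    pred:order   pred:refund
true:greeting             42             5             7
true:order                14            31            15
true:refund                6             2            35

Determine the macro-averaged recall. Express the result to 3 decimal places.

Per-class recall (TP/(TP+FN)):
  greeting: TP=42, FN=5+7=12 → 42/54 = 0.7778
  order: TP=31, FN=14+15=29 → 31/60 = 0.5167
  refund: TP=35, FN=6+2=8 → 35/43 = 0.8140
Macro-recall = mean = (0.7778 + 0.5167 + 0.8140) / 3 = 0.703

0.703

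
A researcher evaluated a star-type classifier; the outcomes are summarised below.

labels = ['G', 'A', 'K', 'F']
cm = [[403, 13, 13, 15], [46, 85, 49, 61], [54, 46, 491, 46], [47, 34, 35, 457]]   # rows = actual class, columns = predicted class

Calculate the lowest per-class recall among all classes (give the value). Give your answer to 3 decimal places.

Per-class recall (TP/(TP+FN)):
  G: TP=403, FN=13+13+15=41 → 403/444 = 0.9077
  A: TP=85, FN=46+49+61=156 → 85/241 = 0.3527
  K: TP=491, FN=54+46+46=146 → 491/637 = 0.7708
  F: TP=457, FN=47+34+35=116 → 457/573 = 0.7976
Lowest is class 'A' with recall = 0.353.

0.353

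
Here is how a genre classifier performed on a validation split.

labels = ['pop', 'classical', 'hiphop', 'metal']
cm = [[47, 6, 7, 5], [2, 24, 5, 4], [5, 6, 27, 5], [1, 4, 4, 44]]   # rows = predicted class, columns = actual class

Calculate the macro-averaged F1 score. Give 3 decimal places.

Per-class F1 score (2·TP/(2·TP+FP+FN)):
  pop: TP=47, FP=6+7+5=18, FN=2+5+1=8 → 94/120 = 0.7833
  classical: TP=24, FP=2+5+4=11, FN=6+6+4=16 → 48/75 = 0.6400
  hiphop: TP=27, FP=5+6+5=16, FN=7+5+4=16 → 54/86 = 0.6279
  metal: TP=44, FP=1+4+4=9, FN=5+4+5=14 → 88/111 = 0.7928
Macro-F1 score = mean = (0.7833 + 0.6400 + 0.6279 + 0.7928) / 4 = 0.711

0.711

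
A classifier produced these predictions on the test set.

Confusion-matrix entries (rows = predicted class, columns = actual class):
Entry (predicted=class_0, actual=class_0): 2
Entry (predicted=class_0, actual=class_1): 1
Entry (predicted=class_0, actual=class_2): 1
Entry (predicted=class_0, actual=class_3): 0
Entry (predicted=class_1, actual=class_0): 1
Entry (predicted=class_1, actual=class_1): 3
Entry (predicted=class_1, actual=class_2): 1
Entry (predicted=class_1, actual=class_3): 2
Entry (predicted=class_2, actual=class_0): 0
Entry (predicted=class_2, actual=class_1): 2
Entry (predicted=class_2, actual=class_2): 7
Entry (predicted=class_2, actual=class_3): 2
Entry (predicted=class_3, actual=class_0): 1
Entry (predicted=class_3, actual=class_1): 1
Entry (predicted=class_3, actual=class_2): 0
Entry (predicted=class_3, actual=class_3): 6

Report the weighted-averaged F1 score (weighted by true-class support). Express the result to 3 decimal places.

Per-class F1 score (2·TP/(2·TP+FP+FN)):
  class_0: TP=2, FP=1+1+0=2, FN=1+0+1=2 → 4/8 = 0.5000
  class_1: TP=3, FP=1+1+2=4, FN=1+2+1=4 → 6/14 = 0.4286
  class_2: TP=7, FP=0+2+2=4, FN=1+1+0=2 → 14/20 = 0.7000
  class_3: TP=6, FP=1+1+0=2, FN=0+2+2=4 → 12/18 = 0.6667
Weighted-F1 score = Σ (supportᵢ/N)·F1 scoreᵢ with N=30: (4/30)·0.5000 + (7/30)·0.4286 + (9/30)·0.7000 + (10/30)·0.6667 = 0.599

0.599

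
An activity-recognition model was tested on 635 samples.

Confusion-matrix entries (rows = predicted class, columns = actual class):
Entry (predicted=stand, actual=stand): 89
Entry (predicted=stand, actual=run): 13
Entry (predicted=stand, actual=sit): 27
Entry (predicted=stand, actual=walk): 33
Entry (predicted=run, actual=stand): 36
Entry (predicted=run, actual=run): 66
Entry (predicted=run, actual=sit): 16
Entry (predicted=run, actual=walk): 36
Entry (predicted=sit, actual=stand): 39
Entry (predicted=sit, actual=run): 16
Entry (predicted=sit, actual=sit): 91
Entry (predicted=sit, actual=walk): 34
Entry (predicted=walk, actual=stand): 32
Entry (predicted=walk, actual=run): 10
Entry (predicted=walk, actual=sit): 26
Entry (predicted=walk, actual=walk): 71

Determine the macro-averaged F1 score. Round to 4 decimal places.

0.4990

Per-class F1 score (2·TP/(2·TP+FP+FN)):
  stand: TP=89, FP=13+27+33=73, FN=36+39+32=107 → 178/358 = 0.49721
  run: TP=66, FP=36+16+36=88, FN=13+16+10=39 → 132/259 = 0.50965
  sit: TP=91, FP=39+16+34=89, FN=27+16+26=69 → 182/340 = 0.53529
  walk: TP=71, FP=32+10+26=68, FN=33+36+34=103 → 142/313 = 0.45367
Macro-F1 score = mean = (0.49721 + 0.50965 + 0.53529 + 0.45367) / 4 = 0.4990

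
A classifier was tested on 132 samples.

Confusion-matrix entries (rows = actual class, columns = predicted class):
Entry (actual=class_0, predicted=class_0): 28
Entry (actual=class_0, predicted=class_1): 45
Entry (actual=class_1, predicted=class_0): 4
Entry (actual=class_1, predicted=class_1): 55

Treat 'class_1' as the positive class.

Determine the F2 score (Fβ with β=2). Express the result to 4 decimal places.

0.8185

Fβ = (1+β²)·TP / ((1+β²)·TP + β²·FN + FP), with β²=4
= 5·55 / (5·55 + 4·4 + 45) = 0.8185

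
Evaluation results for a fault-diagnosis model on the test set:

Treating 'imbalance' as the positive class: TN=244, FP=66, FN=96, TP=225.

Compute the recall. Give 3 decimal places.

0.701

Recall = TP/(TP+FN) = 225/(225+96) = 225/321 = 0.701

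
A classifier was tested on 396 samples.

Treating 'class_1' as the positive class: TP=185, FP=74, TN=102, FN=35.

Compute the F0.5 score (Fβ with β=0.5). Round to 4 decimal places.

Fβ = (1+β²)·TP / ((1+β²)·TP + β²·FN + FP), with β²=1/4
= 1.25·185 / (1.25·185 + 0.25·35 + 74) = 0.7365

0.7365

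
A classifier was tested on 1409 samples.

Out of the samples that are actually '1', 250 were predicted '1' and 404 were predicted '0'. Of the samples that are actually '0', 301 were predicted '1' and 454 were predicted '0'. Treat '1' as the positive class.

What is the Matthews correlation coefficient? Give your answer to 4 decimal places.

-0.0168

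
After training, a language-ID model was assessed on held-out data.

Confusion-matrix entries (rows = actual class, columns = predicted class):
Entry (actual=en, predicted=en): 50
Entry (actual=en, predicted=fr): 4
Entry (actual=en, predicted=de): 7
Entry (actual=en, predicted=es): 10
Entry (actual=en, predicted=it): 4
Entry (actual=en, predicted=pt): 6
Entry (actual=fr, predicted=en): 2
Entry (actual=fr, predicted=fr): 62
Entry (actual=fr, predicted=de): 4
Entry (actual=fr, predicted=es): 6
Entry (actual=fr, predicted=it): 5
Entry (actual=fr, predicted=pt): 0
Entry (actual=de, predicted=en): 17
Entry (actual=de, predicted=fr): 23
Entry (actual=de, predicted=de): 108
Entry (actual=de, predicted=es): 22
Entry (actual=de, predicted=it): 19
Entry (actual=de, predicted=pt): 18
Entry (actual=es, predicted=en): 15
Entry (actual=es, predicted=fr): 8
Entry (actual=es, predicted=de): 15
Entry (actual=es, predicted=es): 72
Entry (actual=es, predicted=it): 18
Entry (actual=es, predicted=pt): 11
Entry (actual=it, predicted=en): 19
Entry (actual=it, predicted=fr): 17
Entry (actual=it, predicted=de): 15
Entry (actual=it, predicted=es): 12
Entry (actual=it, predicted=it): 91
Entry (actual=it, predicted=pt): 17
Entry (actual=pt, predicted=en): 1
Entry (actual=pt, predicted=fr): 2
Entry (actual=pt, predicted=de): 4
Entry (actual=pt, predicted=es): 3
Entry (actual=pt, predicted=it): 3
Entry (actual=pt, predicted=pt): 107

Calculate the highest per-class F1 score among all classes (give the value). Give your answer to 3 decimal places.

0.767

Per-class F1 score (2·TP/(2·TP+FP+FN)):
  en: TP=50, FP=2+17+15+19+1=54, FN=4+7+10+4+6=31 → 100/185 = 0.5405
  fr: TP=62, FP=4+23+8+17+2=54, FN=2+4+6+5+0=17 → 124/195 = 0.6359
  de: TP=108, FP=7+4+15+15+4=45, FN=17+23+22+19+18=99 → 216/360 = 0.6000
  es: TP=72, FP=10+6+22+12+3=53, FN=15+8+15+18+11=67 → 144/264 = 0.5455
  it: TP=91, FP=4+5+19+18+3=49, FN=19+17+15+12+17=80 → 182/311 = 0.5852
  pt: TP=107, FP=6+0+18+11+17=52, FN=1+2+4+3+3=13 → 214/279 = 0.7670
Highest is class 'pt' with F1 score = 0.767.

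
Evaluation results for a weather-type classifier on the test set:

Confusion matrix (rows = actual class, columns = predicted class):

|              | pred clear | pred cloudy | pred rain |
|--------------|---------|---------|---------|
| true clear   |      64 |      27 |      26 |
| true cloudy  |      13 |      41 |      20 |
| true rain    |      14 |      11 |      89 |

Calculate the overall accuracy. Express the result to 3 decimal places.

0.636

Accuracy = trace / total = (64+41+89=194) / 305 = 194/305 = 0.636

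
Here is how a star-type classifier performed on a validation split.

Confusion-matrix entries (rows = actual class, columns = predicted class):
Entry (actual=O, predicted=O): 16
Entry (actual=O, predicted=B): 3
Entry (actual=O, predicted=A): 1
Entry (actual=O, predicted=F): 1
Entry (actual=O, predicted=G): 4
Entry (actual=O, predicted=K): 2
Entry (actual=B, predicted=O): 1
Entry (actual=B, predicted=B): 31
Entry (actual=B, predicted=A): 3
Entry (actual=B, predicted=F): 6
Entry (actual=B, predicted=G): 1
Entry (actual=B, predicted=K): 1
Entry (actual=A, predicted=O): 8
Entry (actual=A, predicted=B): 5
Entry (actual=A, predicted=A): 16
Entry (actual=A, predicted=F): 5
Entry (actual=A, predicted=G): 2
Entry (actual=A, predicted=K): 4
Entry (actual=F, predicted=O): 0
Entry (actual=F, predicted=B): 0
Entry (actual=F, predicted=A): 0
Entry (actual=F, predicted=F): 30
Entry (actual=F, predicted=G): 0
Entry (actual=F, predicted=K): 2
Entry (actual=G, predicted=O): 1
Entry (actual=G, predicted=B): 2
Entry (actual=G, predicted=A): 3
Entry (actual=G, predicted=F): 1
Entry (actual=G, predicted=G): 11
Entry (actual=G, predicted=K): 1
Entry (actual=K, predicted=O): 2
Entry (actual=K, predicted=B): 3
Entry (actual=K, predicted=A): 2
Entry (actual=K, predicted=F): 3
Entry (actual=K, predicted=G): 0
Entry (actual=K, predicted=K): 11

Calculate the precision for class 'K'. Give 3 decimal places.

0.524

precision = TP/(TP+FP).
K: TP=11, FP=2+1+4+2+1=10 → 11/21 = 0.5238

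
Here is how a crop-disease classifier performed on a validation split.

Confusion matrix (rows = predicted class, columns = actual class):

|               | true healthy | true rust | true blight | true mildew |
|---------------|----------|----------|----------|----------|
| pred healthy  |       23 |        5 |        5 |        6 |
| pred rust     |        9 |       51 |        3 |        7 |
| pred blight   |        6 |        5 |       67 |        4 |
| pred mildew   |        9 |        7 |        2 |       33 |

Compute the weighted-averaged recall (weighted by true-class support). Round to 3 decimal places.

Per-class recall (TP/(TP+FN)):
  healthy: TP=23, FN=9+6+9=24 → 23/47 = 0.4894
  rust: TP=51, FN=5+5+7=17 → 51/68 = 0.7500
  blight: TP=67, FN=5+3+2=10 → 67/77 = 0.8701
  mildew: TP=33, FN=6+7+4=17 → 33/50 = 0.6600
Weighted-recall = Σ (supportᵢ/N)·recallᵢ with N=242: (47/242)·0.4894 + (68/242)·0.7500 + (77/242)·0.8701 + (50/242)·0.6600 = 0.719

0.719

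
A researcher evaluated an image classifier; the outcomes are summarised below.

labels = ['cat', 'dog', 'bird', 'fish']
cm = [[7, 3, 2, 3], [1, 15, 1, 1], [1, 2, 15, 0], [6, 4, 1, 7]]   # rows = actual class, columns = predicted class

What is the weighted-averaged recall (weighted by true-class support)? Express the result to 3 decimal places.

0.638

Per-class recall (TP/(TP+FN)):
  cat: TP=7, FN=3+2+3=8 → 7/15 = 0.4667
  dog: TP=15, FN=1+1+1=3 → 15/18 = 0.8333
  bird: TP=15, FN=1+2+0=3 → 15/18 = 0.8333
  fish: TP=7, FN=6+4+1=11 → 7/18 = 0.3889
Weighted-recall = Σ (supportᵢ/N)·recallᵢ with N=69: (15/69)·0.4667 + (18/69)·0.8333 + (18/69)·0.8333 + (18/69)·0.3889 = 0.638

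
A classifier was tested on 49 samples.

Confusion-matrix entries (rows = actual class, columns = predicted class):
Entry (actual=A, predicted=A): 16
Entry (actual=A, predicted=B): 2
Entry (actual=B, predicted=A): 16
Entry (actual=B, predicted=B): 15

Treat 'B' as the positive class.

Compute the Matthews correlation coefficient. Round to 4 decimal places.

MCC = (TP·TN − FP·FN) / √((TP+FP)(TP+FN)(TN+FP)(TN+FN))
Numerator = 15·16 − 2·16 = 208
Denominator = √(17·31·18·32) = √303552 = 550.9555
MCC = 208 / 550.9555 = 0.3775

0.3775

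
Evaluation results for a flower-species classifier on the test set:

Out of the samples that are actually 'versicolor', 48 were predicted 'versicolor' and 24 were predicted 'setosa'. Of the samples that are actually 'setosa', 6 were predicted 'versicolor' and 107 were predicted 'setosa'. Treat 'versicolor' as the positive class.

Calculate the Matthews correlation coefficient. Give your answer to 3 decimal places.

0.658

MCC = (TP·TN − FP·FN) / √((TP+FP)(TP+FN)(TN+FP)(TN+FN))
Numerator = 48·107 − 6·24 = 4992
Denominator = √(54·72·113·131) = √57554064 = 7586.4395
MCC = 4992 / 7586.4395 = 0.658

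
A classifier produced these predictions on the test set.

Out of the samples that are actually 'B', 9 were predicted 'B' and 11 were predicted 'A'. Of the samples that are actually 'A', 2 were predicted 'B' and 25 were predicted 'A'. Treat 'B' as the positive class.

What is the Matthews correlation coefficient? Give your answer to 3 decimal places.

0.439

MCC = (TP·TN − FP·FN) / √((TP+FP)(TP+FN)(TN+FP)(TN+FN))
Numerator = 9·25 − 2·11 = 203
Denominator = √(11·20·27·36) = √213840 = 462.4284
MCC = 203 / 462.4284 = 0.439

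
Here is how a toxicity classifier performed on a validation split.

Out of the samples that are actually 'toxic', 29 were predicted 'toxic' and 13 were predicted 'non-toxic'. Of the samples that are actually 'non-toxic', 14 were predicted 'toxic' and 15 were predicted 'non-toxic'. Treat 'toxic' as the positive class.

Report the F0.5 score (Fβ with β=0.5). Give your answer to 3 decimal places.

Fβ = (1+β²)·TP / ((1+β²)·TP + β²·FN + FP), with β²=1/4
= 1.25·29 / (1.25·29 + 0.25·13 + 14) = 0.678

0.678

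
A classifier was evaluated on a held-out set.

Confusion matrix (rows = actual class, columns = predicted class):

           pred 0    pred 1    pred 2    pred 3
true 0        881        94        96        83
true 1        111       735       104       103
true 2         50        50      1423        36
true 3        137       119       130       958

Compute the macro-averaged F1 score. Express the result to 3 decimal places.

Per-class F1 score (2·TP/(2·TP+FP+FN)):
  0: TP=881, FP=111+50+137=298, FN=94+96+83=273 → 1762/2333 = 0.7553
  1: TP=735, FP=94+50+119=263, FN=111+104+103=318 → 1470/2051 = 0.7167
  2: TP=1423, FP=96+104+130=330, FN=50+50+36=136 → 2846/3312 = 0.8593
  3: TP=958, FP=83+103+36=222, FN=137+119+130=386 → 1916/2524 = 0.7591
Macro-F1 score = mean = (0.7553 + 0.7167 + 0.8593 + 0.7591) / 4 = 0.773

0.773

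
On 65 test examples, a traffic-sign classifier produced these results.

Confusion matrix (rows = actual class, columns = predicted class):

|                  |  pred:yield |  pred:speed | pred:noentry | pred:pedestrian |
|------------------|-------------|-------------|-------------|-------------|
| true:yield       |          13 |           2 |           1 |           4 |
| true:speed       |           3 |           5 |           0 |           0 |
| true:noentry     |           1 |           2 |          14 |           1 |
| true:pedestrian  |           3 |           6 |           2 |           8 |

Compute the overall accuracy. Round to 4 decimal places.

Accuracy = trace / total = (13+5+14+8=40) / 65 = 40/65 = 0.6154

0.6154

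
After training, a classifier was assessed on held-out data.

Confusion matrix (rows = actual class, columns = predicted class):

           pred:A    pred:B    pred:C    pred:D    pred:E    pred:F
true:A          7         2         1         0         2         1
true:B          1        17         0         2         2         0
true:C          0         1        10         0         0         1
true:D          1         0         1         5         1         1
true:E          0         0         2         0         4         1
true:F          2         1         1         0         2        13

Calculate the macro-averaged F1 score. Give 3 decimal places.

0.651

Per-class F1 score (2·TP/(2·TP+FP+FN)):
  A: TP=7, FP=1+0+1+0+2=4, FN=2+1+0+2+1=6 → 14/24 = 0.5833
  B: TP=17, FP=2+1+0+0+1=4, FN=1+0+2+2+0=5 → 34/43 = 0.7907
  C: TP=10, FP=1+0+1+2+1=5, FN=0+1+0+0+1=2 → 20/27 = 0.7407
  D: TP=5, FP=0+2+0+0+0=2, FN=1+0+1+1+1=4 → 10/16 = 0.6250
  E: TP=4, FP=2+2+0+1+2=7, FN=0+0+2+0+1=3 → 8/18 = 0.4444
  F: TP=13, FP=1+0+1+1+1=4, FN=2+1+1+0+2=6 → 26/36 = 0.7222
Macro-F1 score = mean = (0.5833 + 0.7907 + 0.7407 + 0.6250 + 0.4444 + 0.7222) / 6 = 0.651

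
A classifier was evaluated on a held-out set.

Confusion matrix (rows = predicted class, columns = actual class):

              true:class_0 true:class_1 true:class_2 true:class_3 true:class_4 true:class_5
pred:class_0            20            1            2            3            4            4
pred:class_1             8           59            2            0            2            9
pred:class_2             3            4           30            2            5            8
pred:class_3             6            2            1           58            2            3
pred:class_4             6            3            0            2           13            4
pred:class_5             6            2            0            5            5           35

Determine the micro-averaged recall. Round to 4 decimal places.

0.6740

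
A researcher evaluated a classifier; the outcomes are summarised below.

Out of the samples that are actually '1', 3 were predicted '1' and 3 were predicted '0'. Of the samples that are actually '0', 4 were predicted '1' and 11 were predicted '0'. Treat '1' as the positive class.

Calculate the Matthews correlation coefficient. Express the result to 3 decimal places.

0.224

MCC = (TP·TN − FP·FN) / √((TP+FP)(TP+FN)(TN+FP)(TN+FN))
Numerator = 3·11 − 4·3 = 21
Denominator = √(7·6·15·14) = √8820 = 93.9149
MCC = 21 / 93.9149 = 0.224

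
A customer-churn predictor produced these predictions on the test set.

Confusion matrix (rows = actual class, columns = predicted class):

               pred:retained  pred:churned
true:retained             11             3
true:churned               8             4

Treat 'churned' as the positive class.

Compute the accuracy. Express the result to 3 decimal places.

0.577

Accuracy = (TP+TN)/N = (4+11)/26 = 0.577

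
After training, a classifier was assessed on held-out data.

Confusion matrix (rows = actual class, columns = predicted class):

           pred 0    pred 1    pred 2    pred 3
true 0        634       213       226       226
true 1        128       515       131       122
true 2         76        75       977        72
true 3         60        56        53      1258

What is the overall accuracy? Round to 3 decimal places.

Accuracy = trace / total = (634+515+977+1258=3384) / 4822 = 3384/4822 = 0.702

0.702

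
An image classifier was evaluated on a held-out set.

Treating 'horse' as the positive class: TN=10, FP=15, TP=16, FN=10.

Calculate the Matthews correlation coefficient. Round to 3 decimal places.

MCC = (TP·TN − FP·FN) / √((TP+FP)(TP+FN)(TN+FP)(TN+FN))
Numerator = 16·10 − 15·10 = 10
Denominator = √(31·26·25·20) = √403000 = 634.8228
MCC = 10 / 634.8228 = 0.016

0.016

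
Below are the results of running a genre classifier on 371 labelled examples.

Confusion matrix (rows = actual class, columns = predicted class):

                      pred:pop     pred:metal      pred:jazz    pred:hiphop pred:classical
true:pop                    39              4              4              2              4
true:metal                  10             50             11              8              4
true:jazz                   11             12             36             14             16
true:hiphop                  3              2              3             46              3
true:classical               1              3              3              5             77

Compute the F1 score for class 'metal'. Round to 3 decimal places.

Treat 'metal' as positive and all other classes as negative.
F1 score = 2·TP/(2·TP+FP+FN).
metal: TP=50, FP=4+12+2+3=21, FN=10+11+8+4=33 → 100/154 = 0.6494

0.649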